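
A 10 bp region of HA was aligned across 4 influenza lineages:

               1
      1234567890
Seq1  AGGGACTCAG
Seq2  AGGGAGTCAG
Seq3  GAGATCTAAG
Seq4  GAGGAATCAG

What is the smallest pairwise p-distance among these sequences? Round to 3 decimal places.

0.100

Pairwise Hamming distances:
  Seq1 vs Seq2: 1
  Seq1 vs Seq3: 5
  Seq1 vs Seq4: 3
  Seq2 vs Seq3: 6
  Seq2 vs Seq4: 3
  Seq3 vs Seq4: 4
The smallest is 1 mismatch, between Seq1 and Seq2; p = 1/10 = 0.100.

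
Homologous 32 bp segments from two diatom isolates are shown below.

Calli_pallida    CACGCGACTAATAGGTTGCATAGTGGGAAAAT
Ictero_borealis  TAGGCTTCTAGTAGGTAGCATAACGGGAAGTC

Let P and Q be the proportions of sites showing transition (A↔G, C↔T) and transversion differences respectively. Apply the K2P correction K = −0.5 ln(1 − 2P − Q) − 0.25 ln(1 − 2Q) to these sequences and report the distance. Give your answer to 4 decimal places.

0.4725

Differing sites — 1:C/T (Ti); 3:C/G (Tv); 6:G/T (Tv); 7:A/T (Tv); 11:A/G (Ti); 17:T/A (Tv); 23:G/A (Ti); 24:T/C (Ti); 30:A/G (Ti); 31:A/T (Tv); 32:T/C (Ti).
Of the 11 differences, 6 transitions and 5 transversions over 32 sites: P = 6/32 = 0.187500, Q = 5/32 = 0.156250.
d = −0.5·ln(0.468750) − 0.25·ln(0.687500) = −0.5·(-0.757686) − 0.25·(-0.374693) = 0.4725.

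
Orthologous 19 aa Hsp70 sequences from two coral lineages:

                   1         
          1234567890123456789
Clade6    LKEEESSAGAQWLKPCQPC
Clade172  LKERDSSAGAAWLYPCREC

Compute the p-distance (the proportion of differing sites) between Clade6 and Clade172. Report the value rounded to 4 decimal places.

Mismatches occur at site 4 (E→R), site 5 (E→D), site 11 (Q→A), site 14 (K→Y), site 17 (Q→R), site 18 (P→E).
There are 6 differences over 19 sites, so p = 6/19 = 0.3158.

0.3158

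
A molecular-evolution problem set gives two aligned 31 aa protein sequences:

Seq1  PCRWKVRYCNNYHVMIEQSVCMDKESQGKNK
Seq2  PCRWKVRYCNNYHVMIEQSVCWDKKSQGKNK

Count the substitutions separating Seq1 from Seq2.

2

The sequences differ at positions 22 (M/W), 25 (E/K).
That gives 2 mismatches out of 31 aligned sites, so the Hamming distance is 2.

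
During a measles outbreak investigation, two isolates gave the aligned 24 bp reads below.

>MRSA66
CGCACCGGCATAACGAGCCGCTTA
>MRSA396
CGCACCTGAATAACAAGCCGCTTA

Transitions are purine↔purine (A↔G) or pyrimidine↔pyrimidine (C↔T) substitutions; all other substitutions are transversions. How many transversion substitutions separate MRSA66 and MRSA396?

2

Differing sites — 7:G/T (Tv); 9:C/A (Tv); 15:G/A (Ti).
Of the 3 differences, 1 transition and 2 transversions, so the answer is 2.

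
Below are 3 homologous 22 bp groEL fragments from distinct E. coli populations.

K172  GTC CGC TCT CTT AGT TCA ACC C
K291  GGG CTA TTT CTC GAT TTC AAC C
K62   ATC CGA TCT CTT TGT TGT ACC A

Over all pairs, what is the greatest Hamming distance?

12

Pairwise Hamming distances:
  K172 vs K291: 11
  K172 vs K62: 6
  K291 vs K62: 12
The largest is 12, between K291 and K62.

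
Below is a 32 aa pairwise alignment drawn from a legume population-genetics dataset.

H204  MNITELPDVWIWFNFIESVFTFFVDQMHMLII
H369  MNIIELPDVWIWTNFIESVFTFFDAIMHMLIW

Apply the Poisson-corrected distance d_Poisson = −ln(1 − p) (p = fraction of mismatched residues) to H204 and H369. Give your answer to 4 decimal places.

The sequences differ at positions 4 (T/I), 13 (F/T), 24 (V/D), 25 (D/A), 26 (Q/I), 32 (I/W).
p = 6/32 = 0.187500.
d = −ln(1 − 0.187500) = −ln(0.812500) = 0.2076.

0.2076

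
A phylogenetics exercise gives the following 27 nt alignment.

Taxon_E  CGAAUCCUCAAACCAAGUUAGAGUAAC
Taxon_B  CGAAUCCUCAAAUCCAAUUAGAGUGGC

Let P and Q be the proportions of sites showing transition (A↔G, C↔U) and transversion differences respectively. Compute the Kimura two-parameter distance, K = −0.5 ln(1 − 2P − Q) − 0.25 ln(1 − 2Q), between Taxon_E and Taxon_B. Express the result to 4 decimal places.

0.2220

The sequences differ at positions 13 (C/U, transition), 15 (A/C, transversion), 17 (G/A, transition), 25 (A/G, transition), 26 (A/G, transition).
Of the 5 differences, 4 transitions and 1 transversion over 27 sites: P = 4/27 = 0.148148, Q = 1/27 = 0.037037.
d = −0.5·ln(0.666667) − 0.25·ln(0.925926) = −0.5·(-0.405465) − 0.25·(-0.076961) = 0.2220.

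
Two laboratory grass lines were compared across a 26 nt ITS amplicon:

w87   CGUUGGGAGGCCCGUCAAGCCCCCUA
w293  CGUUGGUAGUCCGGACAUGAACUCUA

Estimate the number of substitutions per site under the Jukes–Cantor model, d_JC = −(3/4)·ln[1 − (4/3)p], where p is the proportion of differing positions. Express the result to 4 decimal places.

The sequences differ at positions 7 (G/U), 10 (G/U), 13 (C/G), 15 (U/A), 18 (A/U), 20 (C/A), 21 (C/A), 23 (C/U).
p = 8/26 = 0.307692.
d = −0.75 · ln(1 − (4/3)·0.307692) = −0.75 · ln(0.589744) = −0.75 · (-0.528067) = 0.3961.

0.3961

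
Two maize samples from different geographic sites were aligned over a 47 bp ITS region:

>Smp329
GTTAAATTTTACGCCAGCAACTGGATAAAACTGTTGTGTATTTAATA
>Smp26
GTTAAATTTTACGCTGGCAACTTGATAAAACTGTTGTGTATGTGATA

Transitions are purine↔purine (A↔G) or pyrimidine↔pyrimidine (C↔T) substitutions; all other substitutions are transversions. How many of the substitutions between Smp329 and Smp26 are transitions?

3

Differing sites — 15:C/T (Ti); 16:A/G (Ti); 23:G/T (Tv); 42:T/G (Tv); 44:A/G (Ti).
Of the 5 differences, 3 transitions and 2 transversions, so the answer is 3.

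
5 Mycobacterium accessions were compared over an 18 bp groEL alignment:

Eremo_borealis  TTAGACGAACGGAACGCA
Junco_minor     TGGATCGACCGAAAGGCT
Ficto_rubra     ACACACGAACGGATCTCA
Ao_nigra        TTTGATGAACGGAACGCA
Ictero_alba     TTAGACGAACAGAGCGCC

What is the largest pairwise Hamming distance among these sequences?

11

Pairwise Hamming distances:
  Eremo_borealis vs Junco_minor: 8
  Eremo_borealis vs Ficto_rubra: 5
  Eremo_borealis vs Ao_nigra: 2
  Eremo_borealis vs Ictero_alba: 3
  Junco_minor vs Ficto_rubra: 11
  Junco_minor vs Ao_nigra: 9
  Junco_minor vs Ictero_alba: 10
  Ficto_rubra vs Ao_nigra: 7
  Ficto_rubra vs Ictero_alba: 7
  Ao_nigra vs Ictero_alba: 5
The largest is 11, between Junco_minor and Ficto_rubra.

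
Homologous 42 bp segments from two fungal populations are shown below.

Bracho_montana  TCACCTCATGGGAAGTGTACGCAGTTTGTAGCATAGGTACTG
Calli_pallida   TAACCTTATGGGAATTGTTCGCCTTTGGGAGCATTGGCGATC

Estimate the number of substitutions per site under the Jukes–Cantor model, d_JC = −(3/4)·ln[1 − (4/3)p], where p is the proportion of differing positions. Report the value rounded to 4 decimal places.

Mismatches occur at site 2 (C→A), site 7 (C→T), site 15 (G→T), site 19 (A→T), site 23 (A→C), site 24 (G→T), site 27 (T→G), site 29 (T→G), site 35 (A→T), site 38 (T→C), site 39 (A→G), site 40 (C→A), site 42 (G→C).
p = 13/42 = 0.309524.
d = −0.75 · ln(1 − (4/3)·0.309524) = −0.75 · ln(0.587301) = −0.75 · (-0.532218) = 0.3992.

0.3992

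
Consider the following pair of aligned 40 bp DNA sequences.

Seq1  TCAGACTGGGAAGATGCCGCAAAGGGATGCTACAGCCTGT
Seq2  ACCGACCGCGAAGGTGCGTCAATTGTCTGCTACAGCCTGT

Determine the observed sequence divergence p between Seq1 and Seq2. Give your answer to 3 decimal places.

The sequences differ at positions 1 (T/A), 3 (A/C), 7 (T/C), 9 (G/C), 14 (A/G), 18 (C/G), 19 (G/T), 23 (A/T), 24 (G/T), 26 (G/T), 27 (A/C).
There are 11 differences over 40 sites, so p = 11/40 = 0.275.

0.275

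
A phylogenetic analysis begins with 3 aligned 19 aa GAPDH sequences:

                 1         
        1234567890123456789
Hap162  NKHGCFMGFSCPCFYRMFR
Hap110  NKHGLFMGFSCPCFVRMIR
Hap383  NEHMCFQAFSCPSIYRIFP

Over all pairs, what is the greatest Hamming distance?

Pairwise Hamming distances:
  Hap162 vs Hap110: 3
  Hap162 vs Hap383: 8
  Hap110 vs Hap383: 11
The largest is 11, between Hap110 and Hap383.

11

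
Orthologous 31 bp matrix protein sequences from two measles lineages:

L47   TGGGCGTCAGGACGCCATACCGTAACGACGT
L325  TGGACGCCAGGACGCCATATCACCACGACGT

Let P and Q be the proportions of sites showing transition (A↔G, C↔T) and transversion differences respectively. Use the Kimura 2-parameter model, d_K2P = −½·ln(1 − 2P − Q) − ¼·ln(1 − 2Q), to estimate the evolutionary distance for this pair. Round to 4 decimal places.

0.2358

Differing sites — 4:G/A (Ti); 7:T/C (Ti); 20:C/T (Ti); 22:G/A (Ti); 23:T/C (Ti); 24:A/C (Tv).
Of the 6 differences, 5 transitions and 1 transversion over 31 sites: P = 5/31 = 0.161290, Q = 1/31 = 0.032258.
d = −0.5·ln(0.645162) − 0.25·ln(0.935484) = −0.5·(-0.438254) − 0.25·(-0.066691) = 0.2358.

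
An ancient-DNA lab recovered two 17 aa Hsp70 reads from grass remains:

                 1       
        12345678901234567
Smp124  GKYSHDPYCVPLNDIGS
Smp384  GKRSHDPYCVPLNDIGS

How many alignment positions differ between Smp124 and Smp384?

1

The sequences differ at position 3 (Y/R).
That gives 1 mismatch out of 17 aligned sites, so the Hamming distance is 1.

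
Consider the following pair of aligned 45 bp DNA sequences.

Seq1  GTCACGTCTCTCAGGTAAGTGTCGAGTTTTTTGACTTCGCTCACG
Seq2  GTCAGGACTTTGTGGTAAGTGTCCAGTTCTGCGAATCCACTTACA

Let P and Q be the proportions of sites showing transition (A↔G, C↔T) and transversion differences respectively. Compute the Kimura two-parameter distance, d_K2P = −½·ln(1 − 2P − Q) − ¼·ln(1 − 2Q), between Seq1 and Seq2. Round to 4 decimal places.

The sequences differ at positions 5 (C/G, transversion), 7 (T/A, transversion), 10 (C/T, transition), 12 (C/G, transversion), 13 (A/T, transversion), 24 (G/C, transversion), 29 (T/C, transition), 31 (T/G, transversion), 32 (T/C, transition), 35 (C/A, transversion), 37 (T/C, transition), 39 (G/A, transition), 42 (C/T, transition), 45 (G/A, transition).
Of the 14 differences, 7 transitions and 7 transversions over 45 sites: P = 7/45 = 0.155556, Q = 7/45 = 0.155556.
d = −0.5·ln(0.533332) − 0.25·ln(0.688888) = −0.5·(-0.628611) − 0.25·(-0.372677) = 0.4075.

0.4075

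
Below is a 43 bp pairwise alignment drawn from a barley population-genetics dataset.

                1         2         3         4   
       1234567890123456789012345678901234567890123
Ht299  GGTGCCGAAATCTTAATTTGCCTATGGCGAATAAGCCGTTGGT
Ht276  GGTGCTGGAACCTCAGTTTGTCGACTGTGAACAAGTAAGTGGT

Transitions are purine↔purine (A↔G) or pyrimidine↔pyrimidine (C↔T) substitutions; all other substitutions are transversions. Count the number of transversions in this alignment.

Differing sites — 6:C/T (Ti); 8:A/G (Ti); 11:T/C (Ti); 14:T/C (Ti); 16:A/G (Ti); 21:C/T (Ti); 23:T/G (Tv); 25:T/C (Ti); 26:G/T (Tv); 28:C/T (Ti); 32:T/C (Ti); 36:C/T (Ti); 37:C/A (Tv); 38:G/A (Ti); 39:T/G (Tv).
Of the 15 differences, 11 transitions and 4 transversions, so the answer is 4.

4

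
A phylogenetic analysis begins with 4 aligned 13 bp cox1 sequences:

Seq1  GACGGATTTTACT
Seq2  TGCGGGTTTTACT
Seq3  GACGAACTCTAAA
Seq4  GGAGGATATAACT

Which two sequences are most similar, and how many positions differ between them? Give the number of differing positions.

3

Pairwise Hamming distances:
  Seq1 vs Seq2: 3
  Seq1 vs Seq3: 5
  Seq1 vs Seq4: 4
  Seq2 vs Seq3: 8
  Seq2 vs Seq4: 5
  Seq3 vs Seq4: 9
The smallest is 3, between Seq1 and Seq2.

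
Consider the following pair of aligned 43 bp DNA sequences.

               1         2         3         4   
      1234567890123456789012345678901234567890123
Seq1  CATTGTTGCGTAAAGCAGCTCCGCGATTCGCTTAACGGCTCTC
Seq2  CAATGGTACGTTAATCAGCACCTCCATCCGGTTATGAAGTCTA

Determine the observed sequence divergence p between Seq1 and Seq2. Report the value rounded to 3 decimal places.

0.372

The sequences differ at positions 3 (T/A), 6 (T/G), 8 (G/A), 12 (A/T), 15 (G/T), 20 (T/A), 23 (G/T), 25 (G/C), 28 (T/C), 31 (C/G), 35 (A/T), 36 (C/G), 37 (G/A), 38 (G/A), 39 (C/G), 43 (C/A).
There are 16 differences over 43 sites, so p = 16/43 = 0.372.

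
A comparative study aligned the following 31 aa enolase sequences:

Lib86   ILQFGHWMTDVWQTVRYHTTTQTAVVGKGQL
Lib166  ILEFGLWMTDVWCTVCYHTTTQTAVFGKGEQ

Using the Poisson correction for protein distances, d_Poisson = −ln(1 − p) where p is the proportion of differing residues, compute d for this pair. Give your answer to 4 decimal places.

0.2559

The sequences differ at positions 3 (Q/E), 6 (H/L), 13 (Q/C), 16 (R/C), 26 (V/F), 30 (Q/E), 31 (L/Q).
p = 7/31 = 0.225806.
d = −ln(1 − 0.225806) = −ln(0.774194) = 0.2559.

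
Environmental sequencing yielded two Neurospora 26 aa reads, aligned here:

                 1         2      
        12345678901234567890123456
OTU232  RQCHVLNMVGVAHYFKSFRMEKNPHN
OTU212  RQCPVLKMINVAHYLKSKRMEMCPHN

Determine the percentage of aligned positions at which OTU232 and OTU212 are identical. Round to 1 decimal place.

69.2%

Mismatches occur at site 4 (H→P), site 7 (N→K), site 9 (V→I), site 10 (G→N), site 15 (F→L), site 18 (F→K), site 22 (K→M), site 23 (N→C).
18 of the 26 sites match, so the percent identity is 18/26 × 100 = 69.2%.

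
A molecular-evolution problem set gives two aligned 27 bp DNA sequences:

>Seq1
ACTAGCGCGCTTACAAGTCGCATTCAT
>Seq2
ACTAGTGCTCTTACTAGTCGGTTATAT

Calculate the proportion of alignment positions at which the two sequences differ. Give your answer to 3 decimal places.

Mismatches occur at site 6 (C→T), site 9 (G→T), site 15 (A→T), site 21 (C→G), site 22 (A→T), site 24 (T→A), site 25 (C→T).
There are 7 differences over 27 sites, so p = 7/27 = 0.259.

0.259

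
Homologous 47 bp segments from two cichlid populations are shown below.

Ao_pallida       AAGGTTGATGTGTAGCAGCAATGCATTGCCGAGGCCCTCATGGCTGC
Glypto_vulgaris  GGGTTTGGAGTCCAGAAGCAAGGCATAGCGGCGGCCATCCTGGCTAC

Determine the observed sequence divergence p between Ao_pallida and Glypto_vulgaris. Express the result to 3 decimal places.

0.319

Differing sites — 1:A/G; 2:A/G; 4:G/T; 8:A/G; 9:T/A; 12:G/C; 13:T/C; 16:C/A; 22:T/G; 27:T/A; 30:C/G; 32:A/C; 37:C/A; 40:A/C; 46:G/A.
There are 15 differences over 47 sites, so p = 15/47 = 0.319.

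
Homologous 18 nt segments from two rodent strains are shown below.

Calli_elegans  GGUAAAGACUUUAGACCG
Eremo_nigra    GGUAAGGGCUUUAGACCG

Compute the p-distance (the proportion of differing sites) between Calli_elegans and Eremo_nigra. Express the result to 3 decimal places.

Mismatches occur at site 6 (A/G), site 8 (A/G).
There are 2 differences over 18 sites, so p = 2/18 = 0.111.

0.111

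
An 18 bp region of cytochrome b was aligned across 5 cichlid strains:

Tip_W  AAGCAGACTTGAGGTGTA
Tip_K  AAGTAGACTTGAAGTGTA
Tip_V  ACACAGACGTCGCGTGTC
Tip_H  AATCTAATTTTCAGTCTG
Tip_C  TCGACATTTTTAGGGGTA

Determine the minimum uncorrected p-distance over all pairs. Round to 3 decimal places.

Pairwise Hamming distances:
  Tip_W vs Tip_K: 2
  Tip_W vs Tip_V: 7
  Tip_W vs Tip_H: 9
  Tip_W vs Tip_C: 9
  Tip_K vs Tip_V: 8
  Tip_K vs Tip_H: 9
  Tip_K vs Tip_C: 10
  Tip_V vs Tip_H: 11
  Tip_V vs Tip_C: 13
  Tip_H vs Tip_C: 11
The smallest is 2 mismatches, between Tip_W and Tip_K; p = 2/18 = 0.111.

0.111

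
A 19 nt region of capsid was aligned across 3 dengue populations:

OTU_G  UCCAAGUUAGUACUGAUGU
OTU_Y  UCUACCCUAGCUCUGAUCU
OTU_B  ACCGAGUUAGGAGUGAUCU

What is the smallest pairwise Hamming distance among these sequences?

5

Pairwise Hamming distances:
  OTU_G vs OTU_Y: 7
  OTU_G vs OTU_B: 5
  OTU_Y vs OTU_B: 9
The smallest is 5, between OTU_G and OTU_B.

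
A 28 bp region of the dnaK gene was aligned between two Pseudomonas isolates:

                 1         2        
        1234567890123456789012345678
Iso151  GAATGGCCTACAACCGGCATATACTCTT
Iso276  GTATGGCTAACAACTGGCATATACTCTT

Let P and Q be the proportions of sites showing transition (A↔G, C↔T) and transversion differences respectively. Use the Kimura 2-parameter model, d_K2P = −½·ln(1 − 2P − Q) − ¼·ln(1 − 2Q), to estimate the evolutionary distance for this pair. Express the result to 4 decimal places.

The sequences differ at positions 2 (A/T, transversion), 8 (C/T, transition), 9 (T/A, transversion), 15 (C/T, transition).
Of the 4 differences, 2 transitions and 2 transversions over 28 sites: P = 2/28 = 0.071429, Q = 2/28 = 0.071429.
d = −0.5·ln(0.785713) − 0.25·ln(0.857142) = −0.5·(-0.241164) − 0.25·(-0.154152) = 0.1591.

0.1591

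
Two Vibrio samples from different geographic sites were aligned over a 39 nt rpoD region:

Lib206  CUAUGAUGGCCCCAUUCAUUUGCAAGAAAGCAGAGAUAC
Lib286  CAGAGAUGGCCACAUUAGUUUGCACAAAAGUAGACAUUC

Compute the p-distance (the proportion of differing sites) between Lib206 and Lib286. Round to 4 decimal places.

Mismatches occur at site 2 (U↔A), site 3 (A↔G), site 4 (U↔A), site 12 (C↔A), site 17 (C↔A), site 18 (A↔G), site 25 (A↔C), site 26 (G↔A), site 31 (C↔U), site 35 (G↔C), site 38 (A↔U).
There are 11 differences over 39 sites, so p = 11/39 = 0.2821.

0.2821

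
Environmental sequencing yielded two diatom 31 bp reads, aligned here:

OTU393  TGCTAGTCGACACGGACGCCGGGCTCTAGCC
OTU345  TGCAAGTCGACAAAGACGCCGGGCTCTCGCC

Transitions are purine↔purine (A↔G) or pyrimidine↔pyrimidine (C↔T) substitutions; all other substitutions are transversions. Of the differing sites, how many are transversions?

3

Differing sites — 4:T/A (Tv); 13:C/A (Tv); 14:G/A (Ti); 28:A/C (Tv).
Of the 4 differences, 1 transition and 3 transversions, so the answer is 3.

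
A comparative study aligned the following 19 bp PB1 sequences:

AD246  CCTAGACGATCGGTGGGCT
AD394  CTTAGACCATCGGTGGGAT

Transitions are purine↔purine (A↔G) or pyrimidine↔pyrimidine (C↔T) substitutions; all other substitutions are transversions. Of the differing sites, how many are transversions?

2

The sequences differ at positions 2 (C/T, transition), 8 (G/C, transversion), 18 (C/A, transversion).
Of the 3 differences, 1 transition and 2 transversions, so the answer is 2.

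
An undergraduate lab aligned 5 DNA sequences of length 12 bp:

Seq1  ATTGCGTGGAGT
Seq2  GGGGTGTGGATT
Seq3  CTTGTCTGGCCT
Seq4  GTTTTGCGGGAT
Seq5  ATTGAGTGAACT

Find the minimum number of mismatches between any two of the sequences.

Pairwise Hamming distances:
  Seq1 vs Seq2: 5
  Seq1 vs Seq3: 5
  Seq1 vs Seq4: 6
  Seq1 vs Seq5: 3
  Seq2 vs Seq3: 6
  Seq2 vs Seq4: 6
  Seq2 vs Seq5: 6
  Seq3 vs Seq4: 6
  Seq3 vs Seq5: 5
  Seq4 vs Seq5: 7
The smallest is 3, between Seq1 and Seq5.

3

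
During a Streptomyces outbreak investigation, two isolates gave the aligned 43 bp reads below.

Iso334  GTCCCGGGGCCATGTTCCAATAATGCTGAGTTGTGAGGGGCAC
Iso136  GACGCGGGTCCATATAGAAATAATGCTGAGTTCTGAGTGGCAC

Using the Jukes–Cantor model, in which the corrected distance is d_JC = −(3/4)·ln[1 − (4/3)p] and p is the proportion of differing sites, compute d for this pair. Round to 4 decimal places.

0.2454

Mismatches occur at site 2 (T↔A), site 4 (C↔G), site 9 (G↔T), site 14 (G↔A), site 16 (T↔A), site 17 (C↔G), site 18 (C↔A), site 33 (G↔C), site 38 (G↔T).
p = 9/43 = 0.209302.
d = −0.75 · ln(1 − (4/3)·0.209302) = −0.75 · ln(0.720931) = −0.75 · (-0.327212) = 0.2454.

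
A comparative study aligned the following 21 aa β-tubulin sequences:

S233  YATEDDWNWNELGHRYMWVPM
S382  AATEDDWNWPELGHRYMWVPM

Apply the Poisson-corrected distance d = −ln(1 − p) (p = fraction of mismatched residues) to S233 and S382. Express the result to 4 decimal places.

Differing sites — 1:Y/A; 10:N/P.
p = 2/21 = 0.095238.
d = −ln(1 − 0.095238) = −ln(0.904762) = 0.1001.

0.1001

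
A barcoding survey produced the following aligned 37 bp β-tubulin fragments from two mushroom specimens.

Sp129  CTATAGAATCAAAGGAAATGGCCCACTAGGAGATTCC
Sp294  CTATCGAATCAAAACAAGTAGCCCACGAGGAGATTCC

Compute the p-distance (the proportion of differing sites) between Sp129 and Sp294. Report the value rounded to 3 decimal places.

0.162

The sequences differ at positions 5 (A/C), 14 (G/A), 15 (G/C), 18 (A/G), 20 (G/A), 27 (T/G).
There are 6 differences over 37 sites, so p = 6/37 = 0.162.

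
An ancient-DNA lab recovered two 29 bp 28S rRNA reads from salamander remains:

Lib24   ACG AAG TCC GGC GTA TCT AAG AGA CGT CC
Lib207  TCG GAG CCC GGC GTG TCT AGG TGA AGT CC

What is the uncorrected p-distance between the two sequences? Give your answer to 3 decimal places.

Mismatches occur at site 1 (A→T), site 4 (A→G), site 7 (T→C), site 15 (A→G), site 20 (A→G), site 22 (A→T), site 25 (C→A).
There are 7 differences over 29 sites, so p = 7/29 = 0.241.

0.241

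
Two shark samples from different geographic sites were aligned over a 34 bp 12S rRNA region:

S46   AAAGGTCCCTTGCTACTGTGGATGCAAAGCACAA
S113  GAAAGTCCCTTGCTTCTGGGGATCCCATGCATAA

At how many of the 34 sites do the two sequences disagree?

8

The sequences differ at positions 1 (A/G), 4 (G/A), 15 (A/T), 19 (T/G), 24 (G/C), 26 (A/C), 28 (A/T), 32 (C/T).
That gives 8 mismatches out of 34 aligned sites, so the Hamming distance is 8.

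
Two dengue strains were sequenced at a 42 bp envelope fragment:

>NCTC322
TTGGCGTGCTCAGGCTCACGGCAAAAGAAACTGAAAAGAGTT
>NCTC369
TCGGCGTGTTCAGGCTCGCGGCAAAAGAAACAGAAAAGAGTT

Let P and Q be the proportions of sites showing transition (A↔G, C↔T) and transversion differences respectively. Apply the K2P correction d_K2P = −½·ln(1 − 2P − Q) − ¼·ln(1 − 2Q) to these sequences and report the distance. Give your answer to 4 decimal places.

0.1034

Mismatches occur at site 2 (T/C, transition), site 9 (C/T, transition), site 18 (A/G, transition), site 32 (T/A, transversion).
Of the 4 differences, 3 transitions and 1 transversion over 42 sites: P = 3/42 = 0.071429, Q = 1/42 = 0.023810.
d = −0.5·ln(0.833332) − 0.25·ln(0.952380) = −0.5·(-0.182323) − 0.25·(-0.048791) = 0.1034.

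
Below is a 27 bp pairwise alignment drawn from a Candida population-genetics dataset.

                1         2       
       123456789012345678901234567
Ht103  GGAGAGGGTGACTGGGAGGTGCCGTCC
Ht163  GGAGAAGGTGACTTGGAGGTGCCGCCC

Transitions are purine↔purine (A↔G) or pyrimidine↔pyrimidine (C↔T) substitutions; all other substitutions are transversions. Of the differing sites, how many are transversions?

1

The sequences differ at positions 6 (G/A, transition), 14 (G/T, transversion), 25 (T/C, transition).
Of the 3 differences, 2 transitions and 1 transversion, so the answer is 1.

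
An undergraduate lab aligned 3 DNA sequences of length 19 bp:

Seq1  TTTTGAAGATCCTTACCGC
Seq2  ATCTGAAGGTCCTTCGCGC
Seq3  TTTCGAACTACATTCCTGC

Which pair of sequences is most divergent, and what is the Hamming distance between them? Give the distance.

9

Pairwise Hamming distances:
  Seq1 vs Seq2: 5
  Seq1 vs Seq3: 7
  Seq2 vs Seq3: 9
The largest is 9, between Seq2 and Seq3.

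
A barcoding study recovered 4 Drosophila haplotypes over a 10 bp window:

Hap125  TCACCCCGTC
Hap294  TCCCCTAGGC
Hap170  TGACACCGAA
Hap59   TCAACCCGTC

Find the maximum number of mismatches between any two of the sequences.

Pairwise Hamming distances:
  Hap125 vs Hap294: 4
  Hap125 vs Hap170: 4
  Hap125 vs Hap59: 1
  Hap294 vs Hap170: 7
  Hap294 vs Hap59: 5
  Hap170 vs Hap59: 5
The largest is 7, between Hap294 and Hap170.

7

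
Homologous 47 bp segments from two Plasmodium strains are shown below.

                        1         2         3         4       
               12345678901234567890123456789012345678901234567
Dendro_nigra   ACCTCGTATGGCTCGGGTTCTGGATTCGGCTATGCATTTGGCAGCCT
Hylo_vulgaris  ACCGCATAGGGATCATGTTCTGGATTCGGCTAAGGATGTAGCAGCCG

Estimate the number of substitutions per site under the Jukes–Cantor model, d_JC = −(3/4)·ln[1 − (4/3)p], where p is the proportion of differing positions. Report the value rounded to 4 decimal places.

The sequences differ at positions 4 (T/G), 6 (G/A), 9 (T/G), 12 (C/A), 15 (G/A), 16 (G/T), 33 (T/A), 35 (C/G), 38 (T/G), 40 (G/A), 47 (T/G).
p = 11/47 = 0.234043.
d = −0.75 · ln(1 − (4/3)·0.234043) = −0.75 · ln(0.687943) = −0.75 · (-0.374049) = 0.2805.

0.2805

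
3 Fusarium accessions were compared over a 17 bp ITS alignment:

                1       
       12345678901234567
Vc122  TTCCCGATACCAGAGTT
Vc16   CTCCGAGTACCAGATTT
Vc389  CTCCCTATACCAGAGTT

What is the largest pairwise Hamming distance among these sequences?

Pairwise Hamming distances:
  Vc122 vs Vc16: 5
  Vc122 vs Vc389: 2
  Vc16 vs Vc389: 4
The largest is 5, between Vc122 and Vc16.

5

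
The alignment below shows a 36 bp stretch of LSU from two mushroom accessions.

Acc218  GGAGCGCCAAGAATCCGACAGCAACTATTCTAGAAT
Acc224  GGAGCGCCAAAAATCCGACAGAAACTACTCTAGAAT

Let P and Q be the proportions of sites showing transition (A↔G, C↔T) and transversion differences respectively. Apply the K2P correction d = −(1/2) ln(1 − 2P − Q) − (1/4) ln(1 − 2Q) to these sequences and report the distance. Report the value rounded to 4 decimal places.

The sequences differ at positions 11 (G/A, transition), 22 (C/A, transversion), 28 (T/C, transition).
Of the 3 differences, 2 transitions and 1 transversion over 36 sites: P = 2/36 = 0.055556, Q = 1/36 = 0.027778.
d = −0.5·ln(0.861110) − 0.25·ln(0.944444) = −0.5·(-0.149533) − 0.25·(-0.057159) = 0.0891.

0.0891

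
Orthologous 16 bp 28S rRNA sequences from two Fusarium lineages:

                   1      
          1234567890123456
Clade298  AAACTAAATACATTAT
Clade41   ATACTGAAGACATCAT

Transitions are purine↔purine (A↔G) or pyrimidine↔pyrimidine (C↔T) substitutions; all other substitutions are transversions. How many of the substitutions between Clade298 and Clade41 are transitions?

2

Mismatches occur at site 2 (A↔T, transversion), site 6 (A↔G, transition), site 9 (T↔G, transversion), site 14 (T↔C, transition).
Of the 4 differences, 2 transitions and 2 transversions, so the answer is 2.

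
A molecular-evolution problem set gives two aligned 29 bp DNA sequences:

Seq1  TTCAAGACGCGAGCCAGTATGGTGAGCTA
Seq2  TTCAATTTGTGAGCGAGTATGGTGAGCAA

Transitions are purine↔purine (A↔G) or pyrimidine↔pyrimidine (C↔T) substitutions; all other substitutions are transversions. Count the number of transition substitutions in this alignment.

2

Differing sites — 6:G/T (Tv); 7:A/T (Tv); 8:C/T (Ti); 10:C/T (Ti); 15:C/G (Tv); 28:T/A (Tv).
Of the 6 differences, 2 transitions and 4 transversions, so the answer is 2.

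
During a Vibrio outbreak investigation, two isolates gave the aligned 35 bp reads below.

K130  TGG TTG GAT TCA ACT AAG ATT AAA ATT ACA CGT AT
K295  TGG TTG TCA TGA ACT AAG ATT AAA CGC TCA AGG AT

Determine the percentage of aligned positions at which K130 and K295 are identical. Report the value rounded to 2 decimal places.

71.43%

Differing sites — 7:G/T; 8:A/C; 9:T/A; 11:C/G; 25:A/C; 26:T/G; 27:T/C; 28:A/T; 31:C/A; 33:T/G.
25 of the 35 sites match, so the percent identity is 25/35 × 100 = 71.43%.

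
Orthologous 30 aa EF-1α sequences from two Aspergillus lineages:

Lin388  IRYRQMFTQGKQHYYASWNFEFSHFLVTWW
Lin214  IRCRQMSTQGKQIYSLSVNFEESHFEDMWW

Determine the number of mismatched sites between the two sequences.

The sequences differ at positions 3 (Y/C), 7 (F/S), 13 (H/I), 15 (Y/S), 16 (A/L), 18 (W/V), 22 (F/E), 26 (L/E), 27 (V/D), 28 (T/M).
That gives 10 mismatches out of 30 aligned sites, so the Hamming distance is 10.

10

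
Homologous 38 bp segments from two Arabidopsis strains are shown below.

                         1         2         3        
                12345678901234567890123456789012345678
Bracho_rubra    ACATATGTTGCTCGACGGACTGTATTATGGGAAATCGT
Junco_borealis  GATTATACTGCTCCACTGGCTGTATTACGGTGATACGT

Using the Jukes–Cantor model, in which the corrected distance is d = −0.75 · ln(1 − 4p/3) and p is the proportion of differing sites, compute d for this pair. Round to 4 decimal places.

0.4568

Mismatches occur at site 1 (A→G), site 2 (C→A), site 3 (A→T), site 7 (G→A), site 8 (T→C), site 14 (G→C), site 17 (G→T), site 19 (A→G), site 28 (T→C), site 31 (G→T), site 32 (A→G), site 34 (A→T), site 35 (T→A).
p = 13/38 = 0.342105.
d = −0.75 · ln(1 − (4/3)·0.342105) = −0.75 · ln(0.543860) = −0.75 · (-0.609063) = 0.4568.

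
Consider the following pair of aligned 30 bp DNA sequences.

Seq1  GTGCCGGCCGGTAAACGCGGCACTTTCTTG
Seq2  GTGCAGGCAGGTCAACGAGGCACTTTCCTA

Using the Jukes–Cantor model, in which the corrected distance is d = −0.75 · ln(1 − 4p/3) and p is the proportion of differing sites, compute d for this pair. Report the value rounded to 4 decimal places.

Differing sites — 5:C/A; 9:C/A; 13:A/C; 18:C/A; 28:T/C; 30:G/A.
p = 6/30 = 0.200000.
d = −0.75 · ln(1 − (4/3)·0.200000) = −0.75 · ln(0.733333) = −0.75 · (-0.310155) = 0.2326.

0.2326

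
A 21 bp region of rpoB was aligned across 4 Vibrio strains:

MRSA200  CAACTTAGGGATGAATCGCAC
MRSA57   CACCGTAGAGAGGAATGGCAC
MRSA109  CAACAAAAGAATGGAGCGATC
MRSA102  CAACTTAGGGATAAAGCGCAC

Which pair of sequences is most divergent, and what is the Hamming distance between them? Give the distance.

12

Pairwise Hamming distances:
  MRSA200 vs MRSA57: 5
  MRSA200 vs MRSA109: 8
  MRSA200 vs MRSA102: 2
  MRSA57 vs MRSA109: 12
  MRSA57 vs MRSA102: 7
  MRSA109 vs MRSA102: 8
The largest is 12, between MRSA57 and MRSA109.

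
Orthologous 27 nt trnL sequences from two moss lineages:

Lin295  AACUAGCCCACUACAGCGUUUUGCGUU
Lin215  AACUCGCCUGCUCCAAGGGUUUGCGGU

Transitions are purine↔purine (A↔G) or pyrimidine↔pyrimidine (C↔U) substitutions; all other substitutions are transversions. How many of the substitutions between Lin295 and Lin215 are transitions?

Differing sites — 5:A/C (Tv); 9:C/U (Ti); 10:A/G (Ti); 13:A/C (Tv); 16:G/A (Ti); 17:C/G (Tv); 19:U/G (Tv); 26:U/G (Tv).
Of the 8 differences, 3 transitions and 5 transversions, so the answer is 3.

3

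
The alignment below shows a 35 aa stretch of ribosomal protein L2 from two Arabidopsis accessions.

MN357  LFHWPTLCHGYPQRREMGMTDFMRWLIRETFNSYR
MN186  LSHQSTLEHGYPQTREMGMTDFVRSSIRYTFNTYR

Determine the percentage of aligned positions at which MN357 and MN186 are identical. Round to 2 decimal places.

71.43%

The sequences differ at positions 2 (F/S), 4 (W/Q), 5 (P/S), 8 (C/E), 14 (R/T), 23 (M/V), 25 (W/S), 26 (L/S), 29 (E/Y), 33 (S/T).
25 of the 35 sites match, so the percent identity is 25/35 × 100 = 71.43%.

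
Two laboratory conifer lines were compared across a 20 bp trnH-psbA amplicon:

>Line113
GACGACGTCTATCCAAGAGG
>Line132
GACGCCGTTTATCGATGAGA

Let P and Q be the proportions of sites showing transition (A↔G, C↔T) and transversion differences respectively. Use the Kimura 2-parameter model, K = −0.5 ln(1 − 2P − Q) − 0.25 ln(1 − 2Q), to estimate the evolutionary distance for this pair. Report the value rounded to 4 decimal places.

The sequences differ at positions 5 (A/C, transversion), 9 (C/T, transition), 14 (C/G, transversion), 16 (A/T, transversion), 20 (G/A, transition).
Of the 5 differences, 2 transitions and 3 transversions over 20 sites: P = 2/20 = 0.100000, Q = 3/20 = 0.150000.
d = −0.5·ln(0.650000) − 0.25·ln(0.700000) = −0.5·(-0.430783) − 0.25·(-0.356675) = 0.3046.

0.3046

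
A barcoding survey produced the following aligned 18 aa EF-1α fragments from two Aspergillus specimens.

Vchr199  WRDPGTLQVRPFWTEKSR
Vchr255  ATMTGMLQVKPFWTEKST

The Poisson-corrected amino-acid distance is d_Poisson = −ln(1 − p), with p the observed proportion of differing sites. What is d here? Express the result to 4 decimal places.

The sequences differ at positions 1 (W/A), 2 (R/T), 3 (D/M), 4 (P/T), 6 (T/M), 10 (R/K), 18 (R/T).
p = 7/18 = 0.388889.
d = −ln(1 − 0.388889) = −ln(0.611111) = 0.4925.

0.4925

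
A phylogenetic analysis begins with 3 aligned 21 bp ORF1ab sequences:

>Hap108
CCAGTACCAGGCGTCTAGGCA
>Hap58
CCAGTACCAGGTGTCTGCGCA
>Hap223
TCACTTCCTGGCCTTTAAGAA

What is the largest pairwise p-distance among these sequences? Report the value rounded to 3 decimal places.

0.476

Pairwise Hamming distances:
  Hap108 vs Hap58: 3
  Hap108 vs Hap223: 8
  Hap58 vs Hap223: 10
The largest is 10 mismatches, between Hap58 and Hap223; p = 10/21 = 0.476.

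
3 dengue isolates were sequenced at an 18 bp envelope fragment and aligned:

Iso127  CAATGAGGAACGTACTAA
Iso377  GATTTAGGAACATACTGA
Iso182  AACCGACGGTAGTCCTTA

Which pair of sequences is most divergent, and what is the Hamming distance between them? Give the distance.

Pairwise Hamming distances:
  Iso127 vs Iso377: 5
  Iso127 vs Iso182: 9
  Iso377 vs Iso182: 11
The largest is 11, between Iso377 and Iso182.

11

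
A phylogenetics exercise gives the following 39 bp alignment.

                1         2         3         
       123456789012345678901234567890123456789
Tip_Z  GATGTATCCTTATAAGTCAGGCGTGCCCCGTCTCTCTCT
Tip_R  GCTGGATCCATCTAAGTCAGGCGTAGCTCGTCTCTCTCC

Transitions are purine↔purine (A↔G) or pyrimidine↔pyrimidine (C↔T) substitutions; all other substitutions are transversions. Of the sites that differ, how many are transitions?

Mismatches occur at site 2 (A→C, transversion), site 5 (T→G, transversion), site 10 (T→A, transversion), site 12 (A→C, transversion), site 25 (G→A, transition), site 26 (C→G, transversion), site 28 (C→T, transition), site 39 (T→C, transition).
Of the 8 differences, 3 transitions and 5 transversions, so the answer is 3.

3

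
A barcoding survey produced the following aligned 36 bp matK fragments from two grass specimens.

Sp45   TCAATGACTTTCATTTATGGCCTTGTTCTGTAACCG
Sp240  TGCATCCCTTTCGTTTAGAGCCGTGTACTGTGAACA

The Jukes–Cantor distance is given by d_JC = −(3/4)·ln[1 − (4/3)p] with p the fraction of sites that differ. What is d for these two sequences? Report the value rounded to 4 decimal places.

Differing sites — 2:C/G; 3:A/C; 6:G/C; 7:A/C; 13:A/G; 18:T/G; 19:G/A; 23:T/G; 27:T/A; 32:A/G; 34:C/A; 36:G/A.
p = 12/36 = 0.333333.
d = −0.75 · ln(1 − (4/3)·0.333333) = −0.75 · ln(0.555556) = −0.75 · (-0.587786) = 0.4408.

0.4408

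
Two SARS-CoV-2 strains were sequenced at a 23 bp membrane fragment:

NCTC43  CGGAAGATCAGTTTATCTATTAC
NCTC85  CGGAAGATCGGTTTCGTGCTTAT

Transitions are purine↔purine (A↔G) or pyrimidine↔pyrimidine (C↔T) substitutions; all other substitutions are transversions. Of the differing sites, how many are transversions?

4

Mismatches occur at site 10 (A→G, transition), site 15 (A→C, transversion), site 16 (T→G, transversion), site 17 (C→T, transition), site 18 (T→G, transversion), site 19 (A→C, transversion), site 23 (C→T, transition).
Of the 7 differences, 3 transitions and 4 transversions, so the answer is 4.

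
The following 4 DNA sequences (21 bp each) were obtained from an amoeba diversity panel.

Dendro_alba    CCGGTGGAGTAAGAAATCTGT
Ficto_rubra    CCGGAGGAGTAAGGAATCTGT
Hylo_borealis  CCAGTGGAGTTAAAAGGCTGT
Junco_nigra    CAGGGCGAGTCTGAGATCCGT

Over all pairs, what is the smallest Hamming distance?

2

Pairwise Hamming distances:
  Dendro_alba vs Ficto_rubra: 2
  Dendro_alba vs Hylo_borealis: 5
  Dendro_alba vs Junco_nigra: 7
  Ficto_rubra vs Hylo_borealis: 7
  Ficto_rubra vs Junco_nigra: 8
  Hylo_borealis vs Junco_nigra: 11
The smallest is 2, between Dendro_alba and Ficto_rubra.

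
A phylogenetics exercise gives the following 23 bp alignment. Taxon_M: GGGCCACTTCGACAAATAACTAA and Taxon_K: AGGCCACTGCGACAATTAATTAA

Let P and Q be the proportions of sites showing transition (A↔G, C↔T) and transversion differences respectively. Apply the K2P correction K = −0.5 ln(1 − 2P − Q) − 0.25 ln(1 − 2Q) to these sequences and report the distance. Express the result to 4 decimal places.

The sequences differ at positions 1 (G/A, transition), 9 (T/G, transversion), 16 (A/T, transversion), 20 (C/T, transition).
Of the 4 differences, 2 transitions and 2 transversions over 23 sites: P = 2/23 = 0.086957, Q = 2/23 = 0.086957.
d = −0.5·ln(0.739129) − 0.25·ln(0.826086) = −0.5·(-0.302283) − 0.25·(-0.191056) = 0.1989.

0.1989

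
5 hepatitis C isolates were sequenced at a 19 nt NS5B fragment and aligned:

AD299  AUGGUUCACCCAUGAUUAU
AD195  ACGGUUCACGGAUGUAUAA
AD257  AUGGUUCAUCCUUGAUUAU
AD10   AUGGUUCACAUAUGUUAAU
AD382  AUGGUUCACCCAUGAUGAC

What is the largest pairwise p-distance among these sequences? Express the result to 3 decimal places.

0.421

Pairwise Hamming distances:
  AD299 vs AD195: 6
  AD299 vs AD257: 2
  AD299 vs AD10: 4
  AD299 vs AD382: 2
  AD195 vs AD257: 8
  AD195 vs AD10: 6
  AD195 vs AD382: 7
  AD257 vs AD10: 6
  AD257 vs AD382: 4
  AD10 vs AD382: 5
The largest is 8 mismatches, between AD195 and AD257; p = 8/19 = 0.421.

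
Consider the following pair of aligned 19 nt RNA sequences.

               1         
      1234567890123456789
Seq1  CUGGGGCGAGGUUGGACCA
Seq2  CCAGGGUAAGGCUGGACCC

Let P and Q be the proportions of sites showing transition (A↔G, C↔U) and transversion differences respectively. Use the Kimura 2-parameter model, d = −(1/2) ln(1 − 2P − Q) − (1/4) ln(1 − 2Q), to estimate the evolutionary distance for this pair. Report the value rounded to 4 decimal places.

0.4603

The sequences differ at positions 2 (U/C, transition), 3 (G/A, transition), 7 (C/U, transition), 8 (G/A, transition), 12 (U/C, transition), 19 (A/C, transversion).
Of the 6 differences, 5 transitions and 1 transversion over 19 sites: P = 5/19 = 0.263158, Q = 1/19 = 0.052632.
d = −0.5·ln(0.421052) − 0.25·ln(0.894736) = −0.5·(-0.864999) − 0.25·(-0.111227) = 0.4603.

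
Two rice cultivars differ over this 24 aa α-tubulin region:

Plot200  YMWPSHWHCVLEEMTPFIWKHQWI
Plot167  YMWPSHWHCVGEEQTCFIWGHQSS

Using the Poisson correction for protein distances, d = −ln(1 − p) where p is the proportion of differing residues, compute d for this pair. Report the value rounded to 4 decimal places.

Differing sites — 11:L/G; 14:M/Q; 16:P/C; 20:K/G; 23:W/S; 24:I/S.
p = 6/24 = 0.250000.
d = −ln(1 − 0.250000) = −ln(0.750000) = 0.2877.

0.2877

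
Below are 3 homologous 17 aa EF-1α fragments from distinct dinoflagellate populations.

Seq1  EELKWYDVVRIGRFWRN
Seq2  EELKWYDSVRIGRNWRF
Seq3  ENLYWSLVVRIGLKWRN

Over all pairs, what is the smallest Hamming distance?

Pairwise Hamming distances:
  Seq1 vs Seq2: 3
  Seq1 vs Seq3: 6
  Seq2 vs Seq3: 8
The smallest is 3, between Seq1 and Seq2.

3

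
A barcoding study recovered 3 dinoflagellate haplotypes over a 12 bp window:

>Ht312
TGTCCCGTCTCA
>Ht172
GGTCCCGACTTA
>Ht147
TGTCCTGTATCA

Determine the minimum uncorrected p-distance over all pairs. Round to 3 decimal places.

0.167

Pairwise Hamming distances:
  Ht312 vs Ht172: 3
  Ht312 vs Ht147: 2
  Ht172 vs Ht147: 5
The smallest is 2 mismatches, between Ht312 and Ht147; p = 2/12 = 0.167.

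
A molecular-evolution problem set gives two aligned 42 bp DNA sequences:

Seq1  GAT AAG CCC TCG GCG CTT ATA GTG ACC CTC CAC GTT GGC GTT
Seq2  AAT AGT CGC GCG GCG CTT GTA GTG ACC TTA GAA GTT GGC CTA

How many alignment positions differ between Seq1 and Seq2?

Differing sites — 1:G/A; 5:A/G; 6:G/T; 8:C/G; 10:T/G; 19:A/G; 28:C/T; 30:C/A; 31:C/G; 33:C/A; 40:G/C; 42:T/A.
That gives 12 mismatches out of 42 aligned sites, so the Hamming distance is 12.

12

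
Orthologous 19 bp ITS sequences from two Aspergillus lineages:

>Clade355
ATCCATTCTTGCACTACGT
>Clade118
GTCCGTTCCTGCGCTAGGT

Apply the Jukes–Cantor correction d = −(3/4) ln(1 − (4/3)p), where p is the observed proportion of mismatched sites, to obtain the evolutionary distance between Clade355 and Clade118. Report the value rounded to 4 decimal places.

0.3241

The sequences differ at positions 1 (A/G), 5 (A/G), 9 (T/C), 13 (A/G), 17 (C/G).
p = 5/19 = 0.263158.
d = −0.75 · ln(1 − (4/3)·0.263158) = −0.75 · ln(0.649123) = −0.75 · (-0.432133) = 0.3241.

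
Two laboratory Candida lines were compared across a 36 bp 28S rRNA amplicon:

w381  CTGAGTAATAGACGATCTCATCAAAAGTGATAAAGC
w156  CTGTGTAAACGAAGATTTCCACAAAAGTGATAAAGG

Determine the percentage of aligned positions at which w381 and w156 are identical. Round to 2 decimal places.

Mismatches occur at site 4 (A→T), site 9 (T→A), site 10 (A→C), site 13 (C→A), site 17 (C→T), site 20 (A→C), site 21 (T→A), site 36 (C→G).
28 of the 36 sites match, so the percent identity is 28/36 × 100 = 77.78%.

77.78%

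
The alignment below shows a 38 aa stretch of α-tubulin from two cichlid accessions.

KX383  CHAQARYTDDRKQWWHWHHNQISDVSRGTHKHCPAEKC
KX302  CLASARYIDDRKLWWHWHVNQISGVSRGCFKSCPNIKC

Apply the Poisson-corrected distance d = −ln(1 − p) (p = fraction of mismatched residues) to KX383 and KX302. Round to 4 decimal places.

The sequences differ at positions 2 (H/L), 4 (Q/S), 8 (T/I), 13 (Q/L), 19 (H/V), 24 (D/G), 29 (T/C), 30 (H/F), 32 (H/S), 35 (A/N), 36 (E/I).
p = 11/38 = 0.289474.
d = −ln(1 − 0.289474) = −ln(0.710526) = 0.3417.

0.3417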